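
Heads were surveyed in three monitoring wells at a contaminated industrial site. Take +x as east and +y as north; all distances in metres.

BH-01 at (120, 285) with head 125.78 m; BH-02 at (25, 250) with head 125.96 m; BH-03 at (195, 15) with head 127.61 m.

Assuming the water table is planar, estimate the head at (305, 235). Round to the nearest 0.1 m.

126.2 m

Three-point gradient (reference BH-01): Δ to BH-02 = (-95, -35, +0.18), Δ to BH-03 = (75, -270, +1.83).
∂h/∂x = +0.0005464, ∂h/∂y = -0.006626 (det = 28275).
h(305, 235) = 125.78 + (+0.0005464)·(185) + (-0.006626)·(-50) = 125.78 +0.101 +0.331 = 126.212 m.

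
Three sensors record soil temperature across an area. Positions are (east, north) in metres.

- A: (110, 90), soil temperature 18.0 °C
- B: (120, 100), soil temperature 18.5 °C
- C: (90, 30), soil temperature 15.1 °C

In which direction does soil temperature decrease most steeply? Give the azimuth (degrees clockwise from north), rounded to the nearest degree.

183°

Differences from A: to B (Δx, Δy, Δh) = (10, 10, +0.5); to C = (-20, -60, -2.9).
Solve a·Δx + b·Δy = ΔT: det = 10·(-60) − (-20)·10 = -400.
∂T/∂x = [(+0.5)·(-60) − (-2.9)·10] / -400 = +0.002500
∂T/∂y = [10·(-2.9) − (-20)·(+0.5)] / -400 = +0.04750
Steepest decrease is along −∇f: components (-0.002500 E, -0.04750 N).
Azimuth = atan2(-0.002500, -0.04750) = 183.0° ≈ 183°.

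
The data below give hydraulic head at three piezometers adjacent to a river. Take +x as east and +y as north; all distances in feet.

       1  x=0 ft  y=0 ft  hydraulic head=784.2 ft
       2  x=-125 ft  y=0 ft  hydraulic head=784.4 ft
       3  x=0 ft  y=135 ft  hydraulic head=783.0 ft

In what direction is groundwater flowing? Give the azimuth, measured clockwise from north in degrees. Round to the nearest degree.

∂h/∂x = (784.4 − 784.2) / (-125 − 0) = -0.001600
∂h/∂y = (783.0 − 784.2) / (135 − 0) = -0.008889
Flow direction (−∇h) has components (+0.001600 E, +0.008889 N).
Azimuth = atan2(E, N) = atan2(+0.001600, +0.008889) = 10.2° ≈ 010°.

010°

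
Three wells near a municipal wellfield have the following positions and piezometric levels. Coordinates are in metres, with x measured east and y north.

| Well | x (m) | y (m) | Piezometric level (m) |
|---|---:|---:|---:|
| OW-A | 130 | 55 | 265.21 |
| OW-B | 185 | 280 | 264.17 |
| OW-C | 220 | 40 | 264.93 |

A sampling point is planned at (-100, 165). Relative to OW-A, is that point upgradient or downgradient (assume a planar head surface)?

Differences from OW-A: to OW-B (Δx, Δy, Δh) = (55, 225, -1.04); to OW-C = (90, -15, -0.28).
Determinant of the coordinate differences = 55·(-15) − 90·225 = -21075.
∂h/∂x = [(-1.04)·(-15) − (-0.28)·225] / -21075 = -0.003730
∂h/∂y = [55·(-0.28) − 90·(-1.04)] / -21075 = -0.003711
Head at (-100, 165) = 265.21 + (-0.003730)·(-230) + (-0.003711)·(110) = 265.66 m.
That is higher than the 265.21 m at OW-A, so the point is upgradient.

upgradient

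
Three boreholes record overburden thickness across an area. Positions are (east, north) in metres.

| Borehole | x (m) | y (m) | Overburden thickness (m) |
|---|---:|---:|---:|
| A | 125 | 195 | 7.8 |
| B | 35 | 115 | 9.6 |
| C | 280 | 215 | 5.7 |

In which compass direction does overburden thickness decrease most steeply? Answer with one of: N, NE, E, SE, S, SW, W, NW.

Taking A as reference: B−A = (-90, -80, +1.8); C−A = (155, 20, -2.1).
Solve a·Δx + b·Δy = Δd: det = (-90)·20 − 155·(-80) = 10600.
∂d/∂x = [(+1.8)·20 − (-2.1)·(-80)] / 10600 = -0.01245
∂d/∂y = [(-90)·(-2.1) − 155·(+1.8)] / 10600 = -0.008491
Steepest decrease is along −∇f = (+0.01245 E, +0.008491 N) → northeast.

NE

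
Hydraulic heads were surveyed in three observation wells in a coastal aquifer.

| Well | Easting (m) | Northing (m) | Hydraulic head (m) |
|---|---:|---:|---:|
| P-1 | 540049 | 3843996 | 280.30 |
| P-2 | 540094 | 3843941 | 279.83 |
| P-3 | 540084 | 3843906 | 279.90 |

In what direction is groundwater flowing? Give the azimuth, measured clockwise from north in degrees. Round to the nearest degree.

094°

Differences from P-1: to P-2 (Δx, Δy, Δh) = (45, -55, -0.47); to P-3 = (35, -90, -0.40).
Solve a·Δx + b·Δy = Δh: det = 45·(-90) − 35·(-55) = -2125.
∂h/∂x = [(-0.47)·(-90) − (-0.40)·(-55)] / -2125 = -0.009553
∂h/∂y = [45·(-0.40) − 35·(-0.47)] / -2125 = +0.0007294
Flow direction (−∇h) has components (+0.009553 E, -0.0007294 N).
Azimuth = atan2(E, N) = atan2(+0.009553, -0.0007294) = 94.4° ≈ 094°.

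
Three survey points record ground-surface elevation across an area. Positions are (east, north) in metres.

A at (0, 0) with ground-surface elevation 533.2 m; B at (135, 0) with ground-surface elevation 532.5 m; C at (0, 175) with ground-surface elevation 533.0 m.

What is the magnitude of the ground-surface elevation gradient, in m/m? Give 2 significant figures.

∂z/∂x = (532.5 − 533.2) / (135 − 0) = -0.005185
∂z/∂y = (533.0 − 533.2) / (175 − 0) = -0.001143
|∇f| = √(-0.005185² + -0.001143²) = 0.005309 m/m

0.0053 m/m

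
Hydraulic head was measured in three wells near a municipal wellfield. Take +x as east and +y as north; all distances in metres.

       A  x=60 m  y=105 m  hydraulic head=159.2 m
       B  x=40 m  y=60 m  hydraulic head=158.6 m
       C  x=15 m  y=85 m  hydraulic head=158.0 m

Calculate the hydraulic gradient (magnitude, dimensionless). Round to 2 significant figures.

0.026

With h = a·x + b·y + c and A as origin, the differences give:
  (-20)·a + (-45)·b = -0.6
  (-45)·a + (-20)·b = -1.2
Eliminate b (×(-20) and ×(-45), subtract): -1625·a = -42.00 → a = ∂h/∂x = +0.02585
Back-substitute: b = ∂h/∂y = +0.001846.
|∇h| = √(0.02585² + 0.001846²) = 0.02592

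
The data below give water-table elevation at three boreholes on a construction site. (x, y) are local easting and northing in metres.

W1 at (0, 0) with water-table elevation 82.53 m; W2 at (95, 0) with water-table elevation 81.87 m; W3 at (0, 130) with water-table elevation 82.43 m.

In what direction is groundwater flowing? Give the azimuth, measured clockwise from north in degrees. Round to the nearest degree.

∂h/∂x = (81.87 − 82.53) / (95 − 0) = -0.006947
∂h/∂y = (82.43 − 82.53) / (130 − 0) = -0.0007692
Flow direction (−∇h) has components (+0.006947 E, +0.0007692 N).
Azimuth = atan2(E, N) = atan2(+0.006947, +0.0007692) = 83.7° ≈ 084°.

084°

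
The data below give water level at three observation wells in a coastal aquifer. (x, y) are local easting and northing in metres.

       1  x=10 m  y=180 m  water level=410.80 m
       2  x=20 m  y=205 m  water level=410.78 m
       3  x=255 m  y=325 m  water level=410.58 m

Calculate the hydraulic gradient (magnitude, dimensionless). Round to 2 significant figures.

Differences from 1: to 2 (Δx, Δy, Δh) = (10, 25, -0.02); to 3 = (245, 145, -0.22).
Solve a·Δx + b·Δy = Δh: det = 10·145 − 245·25 = -4675.
∂h/∂x = [(-0.02)·145 − (-0.22)·25] / -4675 = -0.0005561
∂h/∂y = [10·(-0.22) − 245·(-0.02)] / -4675 = -0.0005775
|∇h| = √(-0.0005561² + -0.0005775²) = 0.0008017

0.00080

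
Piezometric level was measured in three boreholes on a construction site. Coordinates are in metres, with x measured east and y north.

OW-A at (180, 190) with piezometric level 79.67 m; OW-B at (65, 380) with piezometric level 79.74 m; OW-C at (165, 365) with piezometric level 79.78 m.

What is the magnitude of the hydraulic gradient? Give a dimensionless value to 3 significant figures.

0.000838

Taking OW-A as reference: OW-B−OW-A = (-115, 190, +0.07); OW-C−OW-A = (-15, 175, +0.11).
Determinant of the coordinate differences = (-115)·175 − (-15)·190 = -17275.
∂h/∂x = [(+0.07)·175 − (+0.11)·190] / -17275 = +0.0005007
∂h/∂y = [(-115)·(+0.11) − (-15)·(+0.07)] / -17275 = +0.0006715
|∇h| = √(0.0005007² + 0.0006715²) = 0.0008376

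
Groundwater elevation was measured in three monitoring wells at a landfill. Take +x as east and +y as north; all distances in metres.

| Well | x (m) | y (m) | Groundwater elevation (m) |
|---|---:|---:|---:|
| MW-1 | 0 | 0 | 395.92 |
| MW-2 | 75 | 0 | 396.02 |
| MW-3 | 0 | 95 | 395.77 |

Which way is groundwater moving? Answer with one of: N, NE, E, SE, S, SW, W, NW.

NW

∂h/∂x = (396.02 − 395.92) / (75 − 0) = +0.001333
∂h/∂y = (395.77 − 395.92) / (95 − 0) = -0.001579
Flow = −∇h = (-0.001333 east, +0.001579 north), which points northwest.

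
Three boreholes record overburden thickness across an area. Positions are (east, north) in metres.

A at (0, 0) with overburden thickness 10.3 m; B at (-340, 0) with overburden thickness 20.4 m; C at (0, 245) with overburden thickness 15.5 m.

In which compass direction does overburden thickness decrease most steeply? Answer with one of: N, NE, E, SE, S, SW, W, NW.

∂d/∂x = (20.4 − 10.3) / (-340 − 0) = -0.02971
∂d/∂y = (15.5 − 10.3) / (245 − 0) = +0.02122
Steepest decrease is along −∇f = (+0.02971 E, -0.02122 N) → southeast.

SE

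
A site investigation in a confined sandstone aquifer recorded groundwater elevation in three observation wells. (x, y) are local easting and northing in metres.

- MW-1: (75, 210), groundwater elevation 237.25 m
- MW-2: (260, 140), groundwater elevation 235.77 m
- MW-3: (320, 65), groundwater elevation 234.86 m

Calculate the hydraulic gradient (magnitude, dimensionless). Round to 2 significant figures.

Three-point gradient (reference MW-1): Δ to MW-2 = (185, -70, -1.48), Δ to MW-3 = (245, -145, -2.39).
∂h/∂x = -0.004889, ∂h/∂y = +0.008222 (det = -9675).
|∇h| = √(-0.004889² + 0.008222²) = 0.009566

0.0096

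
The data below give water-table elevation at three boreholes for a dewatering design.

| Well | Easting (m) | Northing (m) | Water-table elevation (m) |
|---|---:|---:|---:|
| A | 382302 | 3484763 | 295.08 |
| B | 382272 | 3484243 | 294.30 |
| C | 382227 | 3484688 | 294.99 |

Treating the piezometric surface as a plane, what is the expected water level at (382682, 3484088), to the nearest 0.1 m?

Differences from A: to B (Δx, Δy, Δh) = (-30, -520, -0.78); to C = (-75, -75, -0.09).
Solve a·Δx + b·Δy = Δh: det = (-30)·(-75) − (-75)·(-520) = -36750.
∂h/∂x = [(-0.78)·(-75) − (-0.09)·(-520)] / -36750 = -0.0003184
∂h/∂y = [(-30)·(-0.09) − (-75)·(-0.78)] / -36750 = +0.001518
h(382682, 3484088) = 295.08 + (-0.0003184)·(380) + (+0.001518)·(-675) = 295.08 -0.121 -1.025 = 293.934 m.

293.9 m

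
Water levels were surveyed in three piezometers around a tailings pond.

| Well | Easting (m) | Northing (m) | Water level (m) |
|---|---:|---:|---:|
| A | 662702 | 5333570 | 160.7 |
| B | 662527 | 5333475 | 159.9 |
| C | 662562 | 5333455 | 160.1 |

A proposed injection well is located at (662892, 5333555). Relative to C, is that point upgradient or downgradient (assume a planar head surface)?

Taking A as reference: B−A = (-175, -95, -0.8); C−A = (-140, -115, -0.6).
Determinant of the coordinate differences = (-175)·(-115) − (-140)·(-95) = 6825.
∂h/∂x = [(-0.8)·(-115) − (-0.6)·(-95)] / 6825 = +0.005128
∂h/∂y = [(-175)·(-0.6) − (-140)·(-0.8)] / 6825 = -0.001026
Head at (662892, 5333555) = 160.7 + (+0.005128)·(190) + (-0.001026)·(-15) = 161.69 m.
That is higher than the 160.1 m at C, so the point is upgradient.

upgradient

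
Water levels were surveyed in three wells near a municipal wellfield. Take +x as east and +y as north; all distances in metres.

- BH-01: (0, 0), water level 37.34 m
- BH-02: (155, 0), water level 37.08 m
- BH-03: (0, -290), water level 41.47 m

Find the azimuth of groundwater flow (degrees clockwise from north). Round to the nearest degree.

∂h/∂x = (37.08 − 37.34) / (155 − 0) = -0.001677
∂h/∂y = (41.47 − 37.34) / (-290 − 0) = -0.01424
Flow direction (−∇h) has components (+0.001677 E, +0.01424 N).
Azimuth = atan2(E, N) = atan2(+0.001677, +0.01424) = 6.7° ≈ 007°.

007°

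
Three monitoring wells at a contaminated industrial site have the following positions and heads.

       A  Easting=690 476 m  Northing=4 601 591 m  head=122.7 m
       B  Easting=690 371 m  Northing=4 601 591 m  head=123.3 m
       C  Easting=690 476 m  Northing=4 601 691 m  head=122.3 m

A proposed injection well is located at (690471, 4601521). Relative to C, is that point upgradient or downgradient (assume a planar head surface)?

∂h/∂x = (123.3 − 122.7) / (690371 − 690476) = -0.005714
∂h/∂y = (122.3 − 122.7) / (4601691 − 4601591) = -0.004000
Head at (690471, 4601521) = 122.7 + (-0.005714)·(-5) + (-0.004000)·(-70) = 123.01 m.
That is higher than the 122.3 m at C, so the point is upgradient.

upgradient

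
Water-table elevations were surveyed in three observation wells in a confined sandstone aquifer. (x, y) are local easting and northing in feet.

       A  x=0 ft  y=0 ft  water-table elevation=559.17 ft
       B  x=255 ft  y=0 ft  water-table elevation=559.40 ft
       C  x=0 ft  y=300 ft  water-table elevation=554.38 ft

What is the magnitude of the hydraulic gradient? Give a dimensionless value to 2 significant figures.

∂h/∂x = (559.40 − 559.17) / (255 − 0) = +0.0009020
∂h/∂y = (554.38 − 559.17) / (300 − 0) = -0.01597
|∇h| = √(0.0009020² + -0.01597²) = 0.016

0.016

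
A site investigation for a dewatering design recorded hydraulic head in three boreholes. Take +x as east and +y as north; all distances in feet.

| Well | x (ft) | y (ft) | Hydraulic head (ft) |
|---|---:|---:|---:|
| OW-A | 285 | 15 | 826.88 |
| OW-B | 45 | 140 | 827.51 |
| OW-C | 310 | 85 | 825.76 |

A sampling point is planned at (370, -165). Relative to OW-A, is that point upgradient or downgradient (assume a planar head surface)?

Differences from OW-A: to OW-B (Δx, Δy, Δh) = (-240, 125, +0.63); to OW-C = (25, 70, -1.12).
Determinant of the coordinate differences = (-240)·70 − 25·125 = -19925.
∂h/∂x = [(+0.63)·70 − (-1.12)·125] / -19925 = -0.009240
∂h/∂y = [(-240)·(-1.12) − 25·(+0.63)] / -19925 = -0.01270
Head at (370, -165) = 826.88 + (-0.009240)·(85) + (-0.01270)·(-180) = 828.38 ft.
That is higher than the 826.88 ft at OW-A, so the point is upgradient.

upgradient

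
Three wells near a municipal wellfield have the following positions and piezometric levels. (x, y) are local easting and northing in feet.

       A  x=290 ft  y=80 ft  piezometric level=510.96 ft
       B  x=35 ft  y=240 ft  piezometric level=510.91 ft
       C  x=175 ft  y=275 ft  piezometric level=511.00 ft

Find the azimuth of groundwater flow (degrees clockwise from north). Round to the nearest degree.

Three-point gradient (reference A): Δ to B = (-255, 160, -0.05), Δ to C = (-115, 195, +0.04).
∂h/∂x = +0.0005156, ∂h/∂y = +0.0005092 (det = -31325).
Flow direction (−∇h) has components (-0.0005156 E, -0.0005092 N).
Azimuth = atan2(E, N) = atan2(-0.0005156, -0.0005092) = 225.4° ≈ 225°.

225°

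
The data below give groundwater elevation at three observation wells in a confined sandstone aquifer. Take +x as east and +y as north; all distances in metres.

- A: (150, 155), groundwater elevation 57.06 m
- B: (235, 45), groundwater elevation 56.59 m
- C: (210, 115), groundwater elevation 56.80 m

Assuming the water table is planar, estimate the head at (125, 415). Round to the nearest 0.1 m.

57.6 m

Taking A as reference: B−A = (85, -110, -0.47); C−A = (60, -40, -0.26).
Solve a·Δx + b·Δy = Δh: det = 85·(-40) − 60·(-110) = 3200.
∂h/∂x = [(-0.47)·(-40) − (-0.26)·(-110)] / 3200 = -0.003063
∂h/∂y = [85·(-0.26) − 60·(-0.47)] / 3200 = +0.001906
h(125, 415) = 57.06 + (-0.003063)·(-25) + (+0.001906)·(260) = 57.06 +0.077 +0.496 = 57.632 m.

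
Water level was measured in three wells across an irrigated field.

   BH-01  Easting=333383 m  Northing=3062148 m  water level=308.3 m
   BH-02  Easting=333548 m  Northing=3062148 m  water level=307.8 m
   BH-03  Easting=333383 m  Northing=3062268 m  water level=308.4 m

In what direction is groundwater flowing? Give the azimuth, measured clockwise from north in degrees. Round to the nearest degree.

105°

∂h/∂x = (307.8 − 308.3) / (333548 − 333383) = -0.003030
∂h/∂y = (308.4 − 308.3) / (3062268 − 3062148) = +0.0008333
Flow direction (−∇h) has components (+0.003030 E, -0.0008333 N).
Azimuth = atan2(E, N) = atan2(+0.003030, -0.0008333) = 105.4° ≈ 105°.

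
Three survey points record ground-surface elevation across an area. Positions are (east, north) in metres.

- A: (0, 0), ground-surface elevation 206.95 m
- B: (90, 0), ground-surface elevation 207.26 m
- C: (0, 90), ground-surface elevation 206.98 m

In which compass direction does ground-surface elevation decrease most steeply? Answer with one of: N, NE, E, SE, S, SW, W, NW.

W

∂z/∂x = (207.26 − 206.95) / (90 − 0) = +0.003444
∂z/∂y = (206.98 − 206.95) / (90 − 0) = +0.0003333
Steepest decrease is along −∇f = (-0.003444 E, -0.0003333 N) → west.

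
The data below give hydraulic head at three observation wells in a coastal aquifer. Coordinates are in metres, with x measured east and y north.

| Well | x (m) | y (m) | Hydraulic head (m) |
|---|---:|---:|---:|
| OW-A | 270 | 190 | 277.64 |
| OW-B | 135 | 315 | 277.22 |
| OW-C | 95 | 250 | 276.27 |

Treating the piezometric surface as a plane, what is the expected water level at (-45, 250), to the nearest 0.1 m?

274.8 m

Three-point gradient (reference OW-A): Δ to OW-B = (-135, 125, -0.42), Δ to OW-C = (-175, 60, -1.37).
∂h/∂x = +0.01060, ∂h/∂y = +0.008091 (det = 13775).
h(-45, 250) = 277.64 + (+0.01060)·(-315) + (+0.008091)·(60) = 277.64 -3.340 +0.485 = 274.786 m.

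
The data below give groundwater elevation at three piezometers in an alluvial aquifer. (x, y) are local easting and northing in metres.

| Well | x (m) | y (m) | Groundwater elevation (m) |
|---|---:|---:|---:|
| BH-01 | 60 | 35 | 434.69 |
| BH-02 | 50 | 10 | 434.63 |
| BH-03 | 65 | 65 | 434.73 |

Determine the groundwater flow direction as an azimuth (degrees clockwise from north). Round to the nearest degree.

Differences from BH-01: to BH-02 (Δx, Δy, Δh) = (-10, -25, -0.06); to BH-03 = (5, 30, +0.04).
Determinant of the coordinate differences = (-10)·30 − 5·(-25) = -175.
∂h/∂x = [(-0.06)·30 − (+0.04)·(-25)] / -175 = +0.004571
∂h/∂y = [(-10)·(+0.04) − 5·(-0.06)] / -175 = +0.0005714
Flow direction (−∇h) has components (-0.004571 E, -0.0005714 N).
Azimuth = atan2(E, N) = atan2(-0.004571, -0.0005714) = 262.9° ≈ 263°.

263°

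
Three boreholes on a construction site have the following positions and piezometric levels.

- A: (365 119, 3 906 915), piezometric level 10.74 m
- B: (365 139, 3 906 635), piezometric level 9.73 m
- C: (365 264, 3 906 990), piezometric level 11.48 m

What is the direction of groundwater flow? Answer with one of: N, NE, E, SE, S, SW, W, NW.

SW

Taking A as reference: B−A = (20, -280, -1.01); C−A = (145, 75, +0.74).
Determinant of the coordinate differences = 20·75 − 145·(-280) = 42100.
∂h/∂x = [(-1.01)·75 − (+0.74)·(-280)] / 42100 = +0.003122
∂h/∂y = [20·(+0.74) − 145·(-1.01)] / 42100 = +0.003830
Flow = −∇h = (-0.003122 east, -0.003830 north), which points southwest.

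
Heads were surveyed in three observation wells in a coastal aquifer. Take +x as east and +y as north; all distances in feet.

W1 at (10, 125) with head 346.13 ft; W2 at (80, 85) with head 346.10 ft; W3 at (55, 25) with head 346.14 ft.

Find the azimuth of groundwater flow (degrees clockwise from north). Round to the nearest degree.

With h = a·x + b·y + c and W1 as origin, the differences give:
  70·a + (-40)·b = -0.03
  45·a + (-100)·b = +0.01
Eliminate b (×(-100) and ×(-40), subtract): -5200·a = 3.400 → a = ∂h/∂x = -0.0006538
Back-substitute: b = ∂h/∂y = -0.0003942.
Flow direction (−∇h) has components (+0.0006538 E, +0.0003942 N).
Azimuth = atan2(E, N) = atan2(+0.0006538, +0.0003942) = 58.9° ≈ 059°.

059°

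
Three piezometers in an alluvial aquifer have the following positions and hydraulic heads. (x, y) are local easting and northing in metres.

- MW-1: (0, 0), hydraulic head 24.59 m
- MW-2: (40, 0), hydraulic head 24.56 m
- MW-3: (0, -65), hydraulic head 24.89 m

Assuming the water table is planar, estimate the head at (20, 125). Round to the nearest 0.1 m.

24.0 m

∂h/∂x = (24.56 − 24.59) / (40 − 0) = -0.0007500
∂h/∂y = (24.89 − 24.59) / (-65 − 0) = -0.004615
h(20, 125) = 24.59 + (-0.0007500)·(20) + (-0.004615)·(125) = 24.59 -0.015 -0.577 = 23.998 m.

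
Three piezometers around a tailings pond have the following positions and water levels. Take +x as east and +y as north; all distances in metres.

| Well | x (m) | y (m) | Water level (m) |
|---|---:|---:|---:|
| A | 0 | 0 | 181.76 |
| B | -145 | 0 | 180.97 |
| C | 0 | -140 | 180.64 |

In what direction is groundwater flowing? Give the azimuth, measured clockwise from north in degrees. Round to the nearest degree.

214°

∂h/∂x = (180.97 − 181.76) / (-145 − 0) = +0.005448
∂h/∂y = (180.64 − 181.76) / (-140 − 0) = +0.008000
Flow direction (−∇h) has components (-0.005448 E, -0.008000 N).
Azimuth = atan2(E, N) = atan2(-0.005448, -0.008000) = 214.3° ≈ 214°.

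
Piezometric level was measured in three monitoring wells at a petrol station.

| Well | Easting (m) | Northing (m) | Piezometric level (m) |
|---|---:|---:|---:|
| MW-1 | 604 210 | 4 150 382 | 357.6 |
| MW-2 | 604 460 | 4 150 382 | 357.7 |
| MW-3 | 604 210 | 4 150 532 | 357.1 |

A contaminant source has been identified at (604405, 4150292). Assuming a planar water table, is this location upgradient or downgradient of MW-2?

∂h/∂x = (357.7 − 357.6) / (604460 − 604210) = +0.0004000
∂h/∂y = (357.1 − 357.6) / (4150532 − 4150382) = -0.003333
Head at (604405, 4150292) = 357.6 + (+0.0004000)·(195) + (-0.003333)·(-90) = 357.98 m.
That is higher than the 357.7 m at MW-2, so the point is upgradient.

upgradient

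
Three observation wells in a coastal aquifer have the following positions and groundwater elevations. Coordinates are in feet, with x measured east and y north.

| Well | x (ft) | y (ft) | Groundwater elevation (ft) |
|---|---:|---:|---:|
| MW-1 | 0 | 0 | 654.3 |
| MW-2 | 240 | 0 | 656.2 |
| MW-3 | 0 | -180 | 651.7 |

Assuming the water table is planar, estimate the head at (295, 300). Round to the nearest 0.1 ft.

∂h/∂x = (656.2 − 654.3) / (240 − 0) = +0.007917
∂h/∂y = (651.7 − 654.3) / (-180 − 0) = +0.01444
h(295, 300) = 654.3 + (+0.007917)·(295) + (+0.01444)·(300) = 654.3 +2.335 +4.333 = 660.969 ft.

661.0 ft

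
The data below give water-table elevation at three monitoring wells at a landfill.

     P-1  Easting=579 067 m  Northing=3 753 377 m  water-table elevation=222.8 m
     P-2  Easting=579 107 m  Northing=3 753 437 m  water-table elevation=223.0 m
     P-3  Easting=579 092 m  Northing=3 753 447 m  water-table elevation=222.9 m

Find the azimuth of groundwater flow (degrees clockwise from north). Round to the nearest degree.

Differences from P-1: to P-2 (Δx, Δy, Δh) = (40, 60, +0.2); to P-3 = (25, 70, +0.1).
Determinant of the coordinate differences = 40·70 − 25·60 = 1300.
∂h/∂x = [(+0.2)·70 − (+0.1)·60] / 1300 = +0.006154
∂h/∂y = [40·(+0.1) − 25·(+0.2)] / 1300 = -0.0007692
Flow direction (−∇h) has components (-0.006154 E, +0.0007692 N).
Azimuth = atan2(E, N) = atan2(-0.006154, +0.0007692) = 277.1° ≈ 277°.

277°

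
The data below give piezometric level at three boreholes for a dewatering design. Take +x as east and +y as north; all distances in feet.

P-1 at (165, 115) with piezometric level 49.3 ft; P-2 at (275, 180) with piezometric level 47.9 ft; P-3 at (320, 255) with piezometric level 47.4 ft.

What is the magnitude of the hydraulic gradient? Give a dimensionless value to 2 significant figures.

0.014

Taking P-1 as reference: P-2−P-1 = (110, 65, -1.4); P-3−P-1 = (155, 140, -1.9).
Solve a·Δx + b·Δy = Δh: det = 110·140 − 155·65 = 5325.
∂h/∂x = [(-1.4)·140 − (-1.9)·65] / 5325 = -0.01362
∂h/∂y = [110·(-1.9) − 155·(-1.4)] / 5325 = +0.001502
|∇h| = √(-0.01362² + 0.001502²) = 0.0137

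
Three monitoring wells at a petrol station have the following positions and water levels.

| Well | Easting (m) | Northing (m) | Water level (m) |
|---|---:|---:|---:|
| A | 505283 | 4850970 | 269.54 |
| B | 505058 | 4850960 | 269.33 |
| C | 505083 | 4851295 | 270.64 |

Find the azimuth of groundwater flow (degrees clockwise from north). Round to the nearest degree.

191°

Differences from A: to B (Δx, Δy, Δh) = (-225, -10, -0.21); to C = (-200, 325, +1.10).
Solve a·Δx + b·Δy = Δh: det = (-225)·325 − (-200)·(-10) = -75125.
∂h/∂x = [(-0.21)·325 − (+1.10)·(-10)] / -75125 = +0.0007621
∂h/∂y = [(-225)·(+1.10) − (-200)·(-0.21)] / -75125 = +0.003854
Flow direction (−∇h) has components (-0.0007621 E, -0.003854 N).
Azimuth = atan2(E, N) = atan2(-0.0007621, -0.003854) = 191.2° ≈ 191°.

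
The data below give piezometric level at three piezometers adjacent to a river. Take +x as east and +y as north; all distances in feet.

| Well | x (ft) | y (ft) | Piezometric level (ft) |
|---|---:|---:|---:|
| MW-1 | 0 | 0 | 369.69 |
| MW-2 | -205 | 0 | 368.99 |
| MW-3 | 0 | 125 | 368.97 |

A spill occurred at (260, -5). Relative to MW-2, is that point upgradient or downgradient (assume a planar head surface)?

upgradient

∂h/∂x = (368.99 − 369.69) / (-205 − 0) = +0.003415
∂h/∂y = (368.97 − 369.69) / (125 − 0) = -0.005760
Head at (260, -5) = 369.69 + (+0.003415)·(260) + (-0.005760)·(-5) = 370.61 ft.
That is higher than the 368.99 ft at MW-2, so the point is upgradient.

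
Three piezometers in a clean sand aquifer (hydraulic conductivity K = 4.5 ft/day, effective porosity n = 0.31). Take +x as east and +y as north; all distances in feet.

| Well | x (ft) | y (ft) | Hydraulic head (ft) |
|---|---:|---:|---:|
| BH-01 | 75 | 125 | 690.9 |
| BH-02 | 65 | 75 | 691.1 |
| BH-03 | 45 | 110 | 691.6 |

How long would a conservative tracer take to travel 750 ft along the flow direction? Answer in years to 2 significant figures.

6.0 years

With h = a·x + b·y + c and BH-01 as origin, the differences give:
  (-10)·a + (-50)·b = +0.2
  (-30)·a + (-15)·b = +0.7
Eliminate b (×(-15) and ×(-50), subtract): -1350·a = 32.00 → a = ∂h/∂x = -0.02370
Back-substitute: b = ∂h/∂y = +0.0007407.
|∇h| = √(-0.02370² + 0.0007407²) = 0.02371
Seepage velocity v = K·i/n = 4.5 × 0.02371 / 0.31 = 0.3442 ft/day.
t = 750 / 0.3442 = 2179 days = 5.97 years.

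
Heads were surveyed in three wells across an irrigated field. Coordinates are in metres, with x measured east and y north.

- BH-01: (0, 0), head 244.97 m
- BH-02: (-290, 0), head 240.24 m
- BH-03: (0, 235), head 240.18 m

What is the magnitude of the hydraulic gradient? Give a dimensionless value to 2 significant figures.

∂h/∂x = (240.24 − 244.97) / (-290 − 0) = +0.01631
∂h/∂y = (240.18 − 244.97) / (235 − 0) = -0.02038
|∇h| = √(0.01631² + -0.02038²) = 0.0261

0.026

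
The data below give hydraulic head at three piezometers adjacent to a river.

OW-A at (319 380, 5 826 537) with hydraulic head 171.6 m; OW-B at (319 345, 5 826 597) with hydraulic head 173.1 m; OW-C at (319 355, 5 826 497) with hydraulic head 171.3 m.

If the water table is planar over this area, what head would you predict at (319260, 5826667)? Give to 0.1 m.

With h = a·x + b·y + c and OW-A as origin, the differences give:
  (-35)·a + 60·b = +1.5
  (-25)·a + (-40)·b = -0.3
Eliminate b (×(-40) and ×60, subtract): 2900·a = -42.00 → a = ∂h/∂x = -0.01448
Back-substitute: b = ∂h/∂y = +0.01655.
h(319260, 5826667) = 171.6 + (-0.01448)·(-120) + (+0.01655)·(130) = 171.6 +1.738 +2.152 = 175.490 m.

175.5 m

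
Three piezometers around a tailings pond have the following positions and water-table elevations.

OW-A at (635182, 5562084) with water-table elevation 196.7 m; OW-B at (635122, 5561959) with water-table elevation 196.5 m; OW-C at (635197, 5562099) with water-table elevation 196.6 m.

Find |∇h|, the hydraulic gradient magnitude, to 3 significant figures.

Taking OW-A as reference: OW-B−OW-A = (-60, -125, -0.2); OW-C−OW-A = (15, 15, -0.1).
Solve a·Δx + b·Δy = Δh: det = (-60)·15 − 15·(-125) = 975.
∂h/∂x = [(-0.2)·15 − (-0.1)·(-125)] / 975 = -0.01590
∂h/∂y = [(-60)·(-0.1) − 15·(-0.2)] / 975 = +0.009231
|∇h| = √(-0.01590² + 0.009231²) = 0.01839

0.0184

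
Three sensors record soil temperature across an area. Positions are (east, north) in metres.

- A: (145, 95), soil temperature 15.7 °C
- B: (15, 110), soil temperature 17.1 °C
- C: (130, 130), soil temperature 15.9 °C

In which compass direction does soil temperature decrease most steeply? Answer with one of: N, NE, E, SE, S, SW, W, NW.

E

With T = a·x + b·y + c and A as origin, the differences give:
  (-130)·a + 15·b = +1.4
  (-15)·a + 35·b = +0.2
Eliminate b (×35 and ×15, subtract): -4325·a = 46.00 → a = ∂T/∂x = -0.01064
Back-substitute: b = ∂T/∂y = +0.001156.
Steepest decrease is along −∇f = (+0.01064 E, -0.001156 N) → east.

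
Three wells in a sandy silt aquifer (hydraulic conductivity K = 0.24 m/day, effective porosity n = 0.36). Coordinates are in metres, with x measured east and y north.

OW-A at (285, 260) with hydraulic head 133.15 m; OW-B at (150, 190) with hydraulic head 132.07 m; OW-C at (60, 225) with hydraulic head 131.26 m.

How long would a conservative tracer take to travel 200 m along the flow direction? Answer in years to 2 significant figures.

95 years

With h = a·x + b·y + c and OW-A as origin, the differences give:
  (-135)·a + (-70)·b = -1.08
  (-225)·a + (-35)·b = -1.89
Eliminate b (×(-35) and ×(-70), subtract): -11025·a = -94.500 → a = ∂h/∂x = +0.008571
Back-substitute: b = ∂h/∂y = -0.001102.
|∇h| = √(0.008571² + -0.001102²) = 0.008642
Seepage velocity v = K·i/n = 0.24 × 0.008642 / 0.36 = 0.005761 m/day.
t = 200 / 0.005761 = 3.472e+04 days = 95.1 years.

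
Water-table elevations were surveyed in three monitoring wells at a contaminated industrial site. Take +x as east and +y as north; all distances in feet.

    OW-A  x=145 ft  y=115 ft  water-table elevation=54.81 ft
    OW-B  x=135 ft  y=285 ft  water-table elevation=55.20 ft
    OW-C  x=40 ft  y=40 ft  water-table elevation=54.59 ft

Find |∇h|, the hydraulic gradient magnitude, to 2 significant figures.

Taking OW-A as reference: OW-B−OW-A = (-10, 170, +0.39); OW-C−OW-A = (-105, -75, -0.22).
Determinant of the coordinate differences = (-10)·(-75) − (-105)·170 = 18600.
∂h/∂x = [(+0.39)·(-75) − (-0.22)·170] / 18600 = +0.0004382
∂h/∂y = [(-10)·(-0.22) − (-105)·(+0.39)] / 18600 = +0.002320
|∇h| = √(0.0004382² + 0.002320²) = 0.002361

0.0024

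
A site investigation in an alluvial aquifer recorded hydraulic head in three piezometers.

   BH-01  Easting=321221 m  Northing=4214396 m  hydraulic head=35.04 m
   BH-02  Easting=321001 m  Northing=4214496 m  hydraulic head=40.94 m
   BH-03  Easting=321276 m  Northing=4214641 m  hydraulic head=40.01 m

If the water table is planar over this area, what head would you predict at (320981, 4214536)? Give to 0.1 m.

With h = a·x + b·y + c and BH-01 as origin, the differences give:
  (-220)·a + 100·b = +5.90
  55·a + 245·b = +4.97
Eliminate b (×245 and ×100, subtract): -59400·a = 948.500 → a = ∂h/∂x = -0.01597
Back-substitute: b = ∂h/∂y = +0.02387.
h(320981, 4214536) = 35.04 + (-0.01597)·(-240) + (+0.02387)·(140) = 35.04 +3.832 +3.342 = 42.214 m.

42.2 m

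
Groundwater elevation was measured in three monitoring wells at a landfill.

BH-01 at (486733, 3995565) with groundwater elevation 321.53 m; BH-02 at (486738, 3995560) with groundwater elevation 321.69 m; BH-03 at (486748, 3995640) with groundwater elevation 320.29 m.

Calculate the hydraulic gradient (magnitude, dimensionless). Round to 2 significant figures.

0.023

Taking BH-01 as reference: BH-02−BH-01 = (5, -5, +0.16); BH-03−BH-01 = (15, 75, -1.24).
Solve a·Δx + b·Δy = Δh: det = 5·75 − 15·(-5) = 450.
∂h/∂x = [(+0.16)·75 − (-1.24)·(-5)] / 450 = +0.01289
∂h/∂y = [5·(-1.24) − 15·(+0.16)] / 450 = -0.01911
|∇h| = √(0.01289² + -0.01911²) = 0.02305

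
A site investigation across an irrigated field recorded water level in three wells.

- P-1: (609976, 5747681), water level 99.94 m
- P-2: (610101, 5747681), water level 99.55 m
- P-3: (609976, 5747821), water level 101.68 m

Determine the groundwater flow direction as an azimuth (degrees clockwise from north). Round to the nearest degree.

166°

∂h/∂x = (99.55 − 99.94) / (610101 − 609976) = -0.003120
∂h/∂y = (101.68 − 99.94) / (5747821 − 5747681) = +0.01243
Flow direction (−∇h) has components (+0.003120 E, -0.01243 N).
Azimuth = atan2(E, N) = atan2(+0.003120, -0.01243) = 165.9° ≈ 166°.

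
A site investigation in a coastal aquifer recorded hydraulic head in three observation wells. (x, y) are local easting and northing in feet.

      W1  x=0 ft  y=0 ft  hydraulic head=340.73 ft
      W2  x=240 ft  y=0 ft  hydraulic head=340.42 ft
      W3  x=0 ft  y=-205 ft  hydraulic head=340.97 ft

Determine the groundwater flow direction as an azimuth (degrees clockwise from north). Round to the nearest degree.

∂h/∂x = (340.42 − 340.73) / (240 − 0) = -0.001292
∂h/∂y = (340.97 − 340.73) / (-205 − 0) = -0.001171
Flow direction (−∇h) has components (+0.001292 E, +0.001171 N).
Azimuth = atan2(E, N) = atan2(+0.001292, +0.001171) = 47.8° ≈ 048°.

048°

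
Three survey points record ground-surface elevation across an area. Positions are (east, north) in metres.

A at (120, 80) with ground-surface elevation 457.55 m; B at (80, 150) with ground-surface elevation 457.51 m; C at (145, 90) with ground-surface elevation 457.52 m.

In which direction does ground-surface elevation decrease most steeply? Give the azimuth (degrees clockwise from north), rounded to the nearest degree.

038°

Three-point gradient (reference A): Δ to B = (-40, 70, -0.04), Δ to C = (25, 10, -0.03).
∂z/∂x = -0.0007907, ∂z/∂y = -0.001023 (det = -2150).
Steepest decrease is along −∇f: components (+0.0007907 E, +0.001023 N).
Azimuth = atan2(+0.0007907, +0.001023) = 37.7° ≈ 038°.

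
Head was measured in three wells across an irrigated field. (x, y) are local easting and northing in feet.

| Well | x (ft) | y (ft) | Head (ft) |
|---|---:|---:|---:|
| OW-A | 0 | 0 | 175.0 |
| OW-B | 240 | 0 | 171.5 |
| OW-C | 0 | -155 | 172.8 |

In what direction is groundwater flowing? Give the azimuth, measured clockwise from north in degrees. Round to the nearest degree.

∂h/∂x = (171.5 − 175.0) / (240 − 0) = -0.01458
∂h/∂y = (172.8 − 175.0) / (-155 − 0) = +0.01419
Flow direction (−∇h) has components (+0.01458 E, -0.01419 N).
Azimuth = atan2(E, N) = atan2(+0.01458, -0.01419) = 134.2° ≈ 134°.

134°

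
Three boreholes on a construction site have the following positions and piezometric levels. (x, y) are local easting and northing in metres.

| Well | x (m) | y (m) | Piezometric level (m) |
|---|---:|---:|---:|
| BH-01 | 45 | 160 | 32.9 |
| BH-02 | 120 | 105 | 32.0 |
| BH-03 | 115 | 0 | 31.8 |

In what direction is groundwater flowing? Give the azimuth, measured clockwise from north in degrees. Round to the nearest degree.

Taking BH-01 as reference: BH-02−BH-01 = (75, -55, -0.9); BH-03−BH-01 = (70, -160, -1.1).
Solve a·Δx + b·Δy = Δh: det = 75·(-160) − 70·(-55) = -8150.
∂h/∂x = [(-0.9)·(-160) − (-1.1)·(-55)] / -8150 = -0.01025
∂h/∂y = [75·(-1.1) − 70·(-0.9)] / -8150 = +0.002393
Flow direction (−∇h) has components (+0.01025 E, -0.002393 N).
Azimuth = atan2(E, N) = atan2(+0.01025, -0.002393) = 103.1° ≈ 103°.

103°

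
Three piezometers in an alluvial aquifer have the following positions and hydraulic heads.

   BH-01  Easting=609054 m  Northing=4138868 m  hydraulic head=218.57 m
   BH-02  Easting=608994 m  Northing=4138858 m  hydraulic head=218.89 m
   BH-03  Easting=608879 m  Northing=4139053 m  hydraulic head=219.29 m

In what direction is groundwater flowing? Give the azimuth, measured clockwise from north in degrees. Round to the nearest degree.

079°

With h = a·x + b·y + c and BH-01 as origin, the differences give:
  (-60)·a + (-10)·b = +0.32
  (-175)·a + 185·b = +0.72
Eliminate b (×185 and ×(-10), subtract): -12850·a = 66.400 → a = ∂h/∂x = -0.005167
Back-substitute: b = ∂h/∂y = -0.0009961.
Flow direction (−∇h) has components (+0.005167 E, +0.0009961 N).
Azimuth = atan2(E, N) = atan2(+0.005167, +0.0009961) = 79.1° ≈ 079°.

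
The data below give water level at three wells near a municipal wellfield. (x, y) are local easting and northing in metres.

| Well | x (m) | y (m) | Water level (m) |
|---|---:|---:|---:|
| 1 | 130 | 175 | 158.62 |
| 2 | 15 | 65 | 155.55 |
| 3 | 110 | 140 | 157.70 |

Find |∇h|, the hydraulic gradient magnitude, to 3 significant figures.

0.0246

Differences from 1: to 2 (Δx, Δy, Δh) = (-115, -110, -3.07); to 3 = (-20, -35, -0.92).
Solve a·Δx + b·Δy = Δh: det = (-115)·(-35) − (-20)·(-110) = 1825.
∂h/∂x = [(-3.07)·(-35) − (-0.92)·(-110)] / 1825 = +0.003425
∂h/∂y = [(-115)·(-0.92) − (-20)·(-3.07)] / 1825 = +0.02433
|∇h| = √(0.003425² + 0.02433²) = 0.02457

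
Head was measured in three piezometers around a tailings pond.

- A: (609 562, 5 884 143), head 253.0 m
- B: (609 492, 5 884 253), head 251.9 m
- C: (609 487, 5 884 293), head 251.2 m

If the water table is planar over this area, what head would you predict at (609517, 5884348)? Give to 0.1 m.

With h = a·x + b·y + c and A as origin, the differences give:
  (-70)·a + 110·b = -1.1
  (-75)·a + 150·b = -1.8
Eliminate b (×150 and ×110, subtract): -2250·a = 33.00 → a = ∂h/∂x = -0.01467
Back-substitute: b = ∂h/∂y = -0.01933.
h(609517, 5884348) = 253.0 + (-0.01467)·(-45) + (-0.01933)·(205) = 253.0 +0.660 -3.963 = 249.697 m.

249.7 m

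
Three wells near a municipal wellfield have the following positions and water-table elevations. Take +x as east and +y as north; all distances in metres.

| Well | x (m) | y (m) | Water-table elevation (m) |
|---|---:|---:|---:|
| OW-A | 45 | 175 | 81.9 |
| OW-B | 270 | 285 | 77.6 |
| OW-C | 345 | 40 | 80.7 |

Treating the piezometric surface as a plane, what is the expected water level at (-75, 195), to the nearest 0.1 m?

With h = a·x + b·y + c and OW-A as origin, the differences give:
  225·a + 110·b = -4.3
  300·a + (-135)·b = -1.2
Eliminate b (×(-135) and ×110, subtract): -63375·a = 712.50 → a = ∂h/∂x = -0.01124
Back-substitute: b = ∂h/∂y = -0.01609.
h(-75, 195) = 81.9 + (-0.01124)·(-120) + (-0.01609)·(20) = 81.9 +1.349 -0.322 = 82.927 m.

82.9 m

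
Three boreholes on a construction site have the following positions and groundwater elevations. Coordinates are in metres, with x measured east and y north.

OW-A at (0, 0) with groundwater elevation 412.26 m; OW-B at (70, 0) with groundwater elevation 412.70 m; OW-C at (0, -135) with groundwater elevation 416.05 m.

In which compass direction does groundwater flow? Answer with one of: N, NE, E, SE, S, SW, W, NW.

N

∂h/∂x = (412.70 − 412.26) / (70 − 0) = +0.006286
∂h/∂y = (416.05 − 412.26) / (-135 − 0) = -0.02807
Flow = −∇h = (-0.006286 east, +0.02807 north), which points north.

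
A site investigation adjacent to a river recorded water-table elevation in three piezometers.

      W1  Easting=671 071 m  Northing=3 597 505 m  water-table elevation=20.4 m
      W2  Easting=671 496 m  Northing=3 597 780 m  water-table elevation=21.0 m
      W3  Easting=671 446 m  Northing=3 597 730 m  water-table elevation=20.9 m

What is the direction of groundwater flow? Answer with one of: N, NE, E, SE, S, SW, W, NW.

S

With h = a·x + b·y + c and W1 as origin, the differences give:
  425·a + 275·b = +0.6
  375·a + 225·b = +0.5
Eliminate b (×225 and ×275, subtract): -7500·a = -2.50 → a = ∂h/∂x = +0.0003333
Back-substitute: b = ∂h/∂y = +0.001667.
Flow = −∇h = (-0.0003333 east, -0.001667 north), which points south.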